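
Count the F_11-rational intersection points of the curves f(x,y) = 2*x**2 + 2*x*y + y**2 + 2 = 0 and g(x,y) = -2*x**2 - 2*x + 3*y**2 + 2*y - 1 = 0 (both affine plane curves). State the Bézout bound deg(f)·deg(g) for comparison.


Common zeros: {(4, 5), (4, 9)}; count = 2; Bézout bound = 4.

deg(f) = 2, deg(g) = 2, so Bézout bound = 4.
Scan x ∈ F_11. For each x, list the y ∈ F_11 with f(x, y) ≡ 0 and those with g(x, y) ≡ 0 (mod 11); the common zeros in that column are the intersection.
  x = 0: f ≡ 0 at y ∈ {3, 8}; g ≡ 0 at y ∈ {4, 10}; common: ∅.
  x = 1: f ≡ 0 at y ∈ ∅; g ≡ 0 at y ∈ {1, 2}; common: ∅.
  x = 2: f ≡ 0 at y ∈ {2, 5}; g ≡ 0 at y ∈ ∅; common: ∅.
  x = 3: f ≡ 0 at y ∈ {8}; g ≡ 0 at y ∈ ∅; common: ∅.
  x = 4: f ≡ 0 at y ∈ {5, 9}; g ≡ 0 at y ∈ {5, 9}; common: {5, 9}.
  x = 5: f ≡ 0 at y ∈ ∅; g ≡ 0 at y ∈ ∅; common: ∅.
  x = 6: f ≡ 0 at y ∈ ∅; g ≡ 0 at y ∈ {5, 9}; common: ∅.
  x = 7: f ≡ 0 at y ∈ {2, 6}; g ≡ 0 at y ∈ ∅; common: ∅.
  x = 8: f ≡ 0 at y ∈ {3}; g ≡ 0 at y ∈ ∅; common: ∅.
  x = 9: f ≡ 0 at y ∈ {6, 9}; g ≡ 0 at y ∈ {1, 2}; common: ∅.
  x = 10: f ≡ 0 at y ∈ ∅; g ≡ 0 at y ∈ {4, 10}; common: ∅.
Collecting: common zeros = {(4, 5), (4, 9)}, so the count is 2.
Comparison with the Bézout bound: 2 ≤ 4 = deg(f)·deg(g), as expected for curves with no common component (the affine F_11-count falls short of the bound because intersections may lie at infinity, over extension fields, or carry multiplicity).


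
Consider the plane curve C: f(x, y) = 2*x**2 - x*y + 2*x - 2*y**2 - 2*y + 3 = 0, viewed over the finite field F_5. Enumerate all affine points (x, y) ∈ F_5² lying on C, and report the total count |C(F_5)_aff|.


Affine F_5-points: {(1, 3), (2, 0), (2, 3), (3, 1), (3, 4), (4, 1)}; count = 6.

For each of the 25 pairs (x, y) ∈ F_5², evaluate f(x, y) mod 5. Record the zeros.
  x = 0: [0↦3, 1↦4, 2↦1, 3↦4, 4↦3]  zeros at y ∈ ∅
  x = 1: [0↦2, 1↦2, 2↦3, 3↦0, 4↦3]  zeros at y ∈ {3}
  x = 2: [0↦0, 1↦4, 2↦4, 3↦0, 4↦2]  zeros at y ∈ {0, 3}
  x = 3: [0↦2, 1↦0, 2↦4, 3↦4, 4↦0]  zeros at y ∈ {1, 4}
  x = 4: [0↦3, 1↦0, 2↦3, 3↦2, 4↦2]  zeros at y ∈ {1}
Collecting zeros: affine points = {(1, 3), (2, 0), (2, 3), (3, 1), (3, 4), (4, 1)}.
Total count |C(F_5)_aff| = 6.


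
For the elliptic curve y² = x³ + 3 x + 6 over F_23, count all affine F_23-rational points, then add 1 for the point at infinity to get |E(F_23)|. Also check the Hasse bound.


Affine points = {(0, 11), (0, 12), (4, 6), (4, 17), (5, 10), (5, 13), (7, 5), (7, 18), (8, 6), (8, 17), (9, 7), (9, 16), (10, 1), (10, 22), (11, 6), (11, 17), (14, 3), (14, 20), (17, 5), (17, 18), (18, 2), (18, 21), (20, 4), (20, 19), (22, 5), (22, 18)}; affine count = 26; |E(F_23)| = 27.

Discriminant check: Δ ∝ 4a³ + 27b² = 4·3³ + 27·6² = 4·27 + 27·36 ≡ 22 (mod 23). Nonzero ⇒ E is nonsingular.
For each x ∈ F_23, compute rhs = x³ + 3·x + 6 mod 23, then count y ∈ F_23 with y² ≡ rhs.
  x = 0: rhs = 6, matching y values: 11, 12 (2 points).
  x = 1: rhs = 10, matching y values: none (0 points).
  x = 2: rhs = 20, matching y values: none (0 points).
  x = 3: rhs = 19, matching y values: none (0 points).
  x = 4: rhs = 13, matching y values: 6, 17 (2 points).
  x = 5: rhs = 8, matching y values: 10, 13 (2 points).
  x = 6: rhs = 10, matching y values: none (0 points).
  x = 7: rhs = 2, matching y values: 5, 18 (2 points).
  x = 8: rhs = 13, matching y values: 6, 17 (2 points).
  x = 9: rhs = 3, matching y values: 7, 16 (2 points).
  x = 10: rhs = 1, matching y values: 1, 22 (2 points).
  x = 11: rhs = 13, matching y values: 6, 17 (2 points).
  x = 12: rhs = 22, matching y values: none (0 points).
  x = 13: rhs = 11, matching y values: none (0 points).
  x = 14: rhs = 9, matching y values: 3, 20 (2 points).
  x = 15: rhs = 22, matching y values: none (0 points).
  x = 16: rhs = 10, matching y values: none (0 points).
  x = 17: rhs = 2, matching y values: 5, 18 (2 points).
  x = 18: rhs = 4, matching y values: 2, 21 (2 points).
  x = 19: rhs = 22, matching y values: none (0 points).
  x = 20: rhs = 16, matching y values: 4, 19 (2 points).
  x = 21: rhs = 15, matching y values: none (0 points).
  x = 22: rhs = 2, matching y values: 5, 18 (2 points).
Total affine count: 26.
Full point count |E(F_23)| = 26 + 1 = 27.
Hasse bound: |27 − (23+1)| = |3| = 3 ≤ 2√23 ≈ 9.5917 ✓.


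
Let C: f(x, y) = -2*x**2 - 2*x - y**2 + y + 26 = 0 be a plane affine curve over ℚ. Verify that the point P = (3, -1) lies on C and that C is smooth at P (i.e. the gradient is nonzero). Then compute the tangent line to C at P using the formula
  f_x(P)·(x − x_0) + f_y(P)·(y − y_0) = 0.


Tangent line at P: -14*x + 3*y + 45 = 0.

Step 1: f(3, -1) = 0, so P lies on C.
Step 2: partial derivatives
  f_x(x, y) = -4*x - 2, f_y(x, y) = 1 - 2*y.
  f_x(P) = -14, f_y(P) = 3 (gradient nonzero, so P is smooth).
Step 3: tangent line at P: -14·(x − 3) + 3·(y − -1) = 0.
Expanding: -14*x + 3*y + 45 = 0.


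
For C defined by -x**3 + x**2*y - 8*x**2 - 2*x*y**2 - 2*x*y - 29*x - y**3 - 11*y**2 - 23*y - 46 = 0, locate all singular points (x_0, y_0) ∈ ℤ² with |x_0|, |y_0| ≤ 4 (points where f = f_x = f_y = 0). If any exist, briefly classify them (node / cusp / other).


Singular points: {(-3, -2)}; classification: node.

Compute partial derivatives:
  f_x = -3*x**2 + 2*x*y - 16*x - 2*y**2 - 2*y - 29.
  f_y = x**2 - 4*x*y - 2*x - 3*y**2 - 22*y - 23.
Scan x_0 ∈ {−4, ..., 4}. For each x_0, f_y(x_0, y) is a polynomial in y; find its integer roots y ∈ {−4, ..., 4}, then test f_x and f at those candidates.
  x = -4: f_y(-4, y) = -3*y**2 - 6*y + 1; no integer root y with |y| ≤ 4.
  x = -3: f_y(-3, y) = -3*y**2 - 10*y - 8; vanishes at y ∈ {-2}. (-3, -2): f_x = 0, f = 0 — SINGULAR.
  x = -2: f_y(-2, y) = -3*y**2 - 14*y - 15; vanishes at y ∈ {-3}. (-2, -3): f_x = -9 ≠ 0.
  x = -1: f_y(-1, y) = -3*y**2 - 18*y - 20; no integer root y with |y| ≤ 4.
  x = 0: f_y(0, y) = -3*y**2 - 22*y - 23; no integer root y with |y| ≤ 4.
  x = 1: f_y(1, y) = -3*y**2 - 26*y - 24; no integer root y with |y| ≤ 4.
  x = 2: f_y(2, y) = -3*y**2 - 30*y - 23; no integer root y with |y| ≤ 4.
  x = 3: f_y(3, y) = -3*y**2 - 34*y - 20; no integer root y with |y| ≤ 4.
  x = 4: f_y(4, y) = -3*y**2 - 38*y - 15; no integer root y with |y| ≤ 4.
Only singular point on the grid: (-3, -2).
Classify: substitute x = -3 + u, y = -2 + v and expand: f = -u**3 + u**2*v - u**2 - 2*u*v**2 - v**3 + v**2.
No constant or linear terms (consistent with a singular point). Quadratic part: -u**2 + v**2. Cubic part: -u**3 + u**2*v - 2*u*v**2 - v**3.
The quadratic part v**2 - u**2 = (v − u)(v + u) splits into two distinct linear factors, so there are two distinct tangent lines y − -2 = ±(x − -3) — this is a node (ordinary double point).
Classification: node.


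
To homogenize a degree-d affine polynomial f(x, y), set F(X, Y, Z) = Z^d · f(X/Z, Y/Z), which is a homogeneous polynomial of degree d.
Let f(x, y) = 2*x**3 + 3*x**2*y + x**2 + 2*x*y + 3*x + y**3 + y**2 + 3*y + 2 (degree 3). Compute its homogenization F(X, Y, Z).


F(X, Y, Z) = 2*X**3 + 3*X**2*Y + X**2*Z + 2*X*Y*Z + 3*X*Z**2 + Y**3 + Y**2*Z + 3*Y*Z**2 + 2*Z**3

deg(f) = 3.
Substitute x = X/Z, y = Y/Z into f, then multiply by Z^3.
  monomial 2·x^3·y^0 ↦ 2·X^3·Y^0·Z^0.
  monomial 3·x^2·y^1 ↦ 3·X^2·Y^1·Z^0.
  monomial 1·x^2·y^0 ↦ 1·X^2·Y^0·Z^1.
  monomial 2·x^1·y^1 ↦ 2·X^1·Y^1·Z^1.
  monomial 3·x^1·y^0 ↦ 3·X^1·Y^0·Z^2.
  monomial 1·x^0·y^3 ↦ 1·X^0·Y^3·Z^0.
  monomial 1·x^0·y^2 ↦ 1·X^0·Y^2·Z^1.
  monomial 3·x^0·y^1 ↦ 3·X^0·Y^1·Z^2.
  monomial 2·x^0·y^0 ↦ 2·X^0·Y^0·Z^3.
Collecting: F(X, Y, Z) = 2*X**3 + 3*X**2*Y + X**2*Z + 2*X*Y*Z + 3*X*Z**2 + Y**3 + Y**2*Z + 3*Y*Z**2 + 2*Z**3.


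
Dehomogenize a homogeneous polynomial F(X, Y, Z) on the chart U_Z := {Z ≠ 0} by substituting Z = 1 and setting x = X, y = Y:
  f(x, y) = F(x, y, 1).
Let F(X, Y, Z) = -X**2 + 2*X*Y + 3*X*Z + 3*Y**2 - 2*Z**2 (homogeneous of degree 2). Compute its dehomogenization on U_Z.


f(x, y) = -x**2 + 2*x*y + 3*x + 3*y**2 - 2

On U_Z we set Z = 1. Each monomial c·X^i·Y^j·Z^k in F becomes c·x^i·y^j·1^k = c·x^i·y^j.
Substituting Z = 1: F(X, Y, 1) = -x**2 + 2*x*y + 3*x + 3*y**2 - 2.
Note: deg(f) ≤ deg(F) = 2; strict inequality happens when F is divisible by Z (lost terms).


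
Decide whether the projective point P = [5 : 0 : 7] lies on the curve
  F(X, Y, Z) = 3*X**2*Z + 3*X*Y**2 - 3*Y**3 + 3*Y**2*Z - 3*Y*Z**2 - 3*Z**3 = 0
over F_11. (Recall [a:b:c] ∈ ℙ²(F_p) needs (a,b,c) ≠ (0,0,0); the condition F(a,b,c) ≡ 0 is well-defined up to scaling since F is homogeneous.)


F(5,0,7) ≡ 2 (mod 11); P is NOT on the curve.

Evaluate F(5, 0, 7) term-by-term (mod 11).
  3*X**2*Z ↦ 3·25·1·7 = 525
  3*X*Y**2 ↦ 3·5·0·1 = 0
  -3*Y**3 ↦ -3·1·0·1 = 0
  3*Y**2*Z ↦ 3·1·0·7 = 0
  -3*Y*Z**2 ↦ -3·1·0·49 = 0
  -3*Z**3 ↦ -3·1·1·343 = -1029
Sum: F(5, 0, 7) = (525) + (0) + (0) + (0) + (0) + (-1029) = -504.
Reducing mod 11: -504 ≡ 2 (mod 11).
Since F(a, b, c) ≡ 2 ≠ 0 (mod 11), P does NOT lie on the curve.


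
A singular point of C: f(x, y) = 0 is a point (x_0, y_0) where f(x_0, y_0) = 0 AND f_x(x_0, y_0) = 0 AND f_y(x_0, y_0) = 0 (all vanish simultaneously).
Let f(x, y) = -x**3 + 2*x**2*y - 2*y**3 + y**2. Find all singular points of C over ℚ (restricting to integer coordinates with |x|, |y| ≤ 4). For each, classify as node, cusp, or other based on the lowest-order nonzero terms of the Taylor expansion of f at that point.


Singular points: {(0, 0)}; classification: cusp.

Compute partial derivatives:
  f_x = -3*x**2 + 4*x*y.
  f_y = 2*x**2 - 6*y**2 + 2*y.
Scan x_0 ∈ {−4, ..., 4}. For each x_0, f_y(x_0, y) is a polynomial in y; find its integer roots y ∈ {−4, ..., 4}, then test f_x and f at those candidates.
  x = -4: f_y(-4, y) = -6*y**2 + 2*y + 32; no integer root y with |y| ≤ 4.
  x = -3: f_y(-3, y) = -6*y**2 + 2*y + 18; no integer root y with |y| ≤ 4.
  x = -2: f_y(-2, y) = -6*y**2 + 2*y + 8; vanishes at y ∈ {-1}. (-2, -1): f_x = -4 ≠ 0.
  x = -1: f_y(-1, y) = -6*y**2 + 2*y + 2; no integer root y with |y| ≤ 4.
  x = 0: f_y(0, y) = -6*y**2 + 2*y; vanishes at y ∈ {0}. (0, 0): f_x = 0, f = 0 — SINGULAR.
  x = 1: f_y(1, y) = -6*y**2 + 2*y + 2; no integer root y with |y| ≤ 4.
  x = 2: f_y(2, y) = -6*y**2 + 2*y + 8; vanishes at y ∈ {-1}. (2, -1): f_x = -20 ≠ 0.
  x = 3: f_y(3, y) = -6*y**2 + 2*y + 18; no integer root y with |y| ≤ 4.
  x = 4: f_y(4, y) = -6*y**2 + 2*y + 32; no integer root y with |y| ≤ 4.
Only singular point on the grid: (0, 0).
Classify: substitute x = 0 + u, y = 0 + v and expand: f = -u**3 + 2*u**2*v - 2*v**3 + v**2.
No constant or linear terms (consistent with a singular point). Quadratic part: v**2. Cubic part: -u**3 + 2*u**2*v - 2*v**3.
The quadratic part v**2 is a perfect square, so there is a single (double) tangent line v = 0, i.e. y = 0. Restricting the cubic part to that line (v = 0) leaves -u**3 ≠ 0, so f is not divisible by v and the branch is v² ≈ u**3 to lowest order — this is a cusp.
Classification: cusp.


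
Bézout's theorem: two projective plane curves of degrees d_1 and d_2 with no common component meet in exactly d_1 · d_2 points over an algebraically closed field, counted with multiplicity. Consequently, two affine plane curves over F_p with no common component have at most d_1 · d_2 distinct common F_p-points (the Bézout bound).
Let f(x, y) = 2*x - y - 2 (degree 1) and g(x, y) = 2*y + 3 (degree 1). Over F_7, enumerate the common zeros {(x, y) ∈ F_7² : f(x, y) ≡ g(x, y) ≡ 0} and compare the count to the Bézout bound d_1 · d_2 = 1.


Common zeros: {(2, 2)}; count = 1; Bézout bound = 1.

deg(f) = 1, deg(g) = 1, so Bézout bound = 1.
Scan x ∈ F_7. For each x, list the y ∈ F_7 with f(x, y) ≡ 0 and those with g(x, y) ≡ 0 (mod 7); the common zeros in that column are the intersection.
  x = 0: f ≡ 0 at y ∈ {5}; g ≡ 0 at y ∈ {2}; common: ∅.
  x = 1: f ≡ 0 at y ∈ {0}; g ≡ 0 at y ∈ {2}; common: ∅.
  x = 2: f ≡ 0 at y ∈ {2}; g ≡ 0 at y ∈ {2}; common: {2}.
  x = 3: f ≡ 0 at y ∈ {4}; g ≡ 0 at y ∈ {2}; common: ∅.
  x = 4: f ≡ 0 at y ∈ {6}; g ≡ 0 at y ∈ {2}; common: ∅.
  x = 5: f ≡ 0 at y ∈ {1}; g ≡ 0 at y ∈ {2}; common: ∅.
  x = 6: f ≡ 0 at y ∈ {3}; g ≡ 0 at y ∈ {2}; common: ∅.
Collecting: common zeros = {(2, 2)}, so the count is 1.
Comparison with the Bézout bound: 1 ≤ 1 = deg(f)·deg(g), as expected for curves with no common component (the bound is attained).


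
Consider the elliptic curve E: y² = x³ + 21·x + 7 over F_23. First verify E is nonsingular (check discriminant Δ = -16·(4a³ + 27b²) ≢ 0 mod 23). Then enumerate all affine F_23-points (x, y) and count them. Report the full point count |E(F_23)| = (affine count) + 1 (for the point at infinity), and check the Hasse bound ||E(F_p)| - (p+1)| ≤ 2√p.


Affine points = {(1, 11), (1, 12), (6, 2), (6, 21), (12, 3), (12, 20), (13, 4), (13, 19), (14, 3), (14, 20), (16, 0), (20, 3), (20, 20), (21, 7), (21, 16), (22, 10), (22, 13)}; affine count = 17; |E(F_23)| = 18.

Discriminant check: Δ ∝ 4a³ + 27b² = 4·21³ + 27·7² = 4·9261 + 27·49 ≡ 3 (mod 23). Nonzero ⇒ E is nonsingular.
For each x ∈ F_23, compute rhs = x³ + 21·x + 7 mod 23, then count y ∈ F_23 with y² ≡ rhs.
  x = 0: rhs = 7, matching y values: none (0 points).
  x = 1: rhs = 6, matching y values: 11, 12 (2 points).
  x = 2: rhs = 11, matching y values: none (0 points).
  x = 3: rhs = 5, matching y values: none (0 points).
  x = 4: rhs = 17, matching y values: none (0 points).
  x = 5: rhs = 7, matching y values: none (0 points).
  x = 6: rhs = 4, matching y values: 2, 21 (2 points).
  x = 7: rhs = 14, matching y values: none (0 points).
  x = 8: rhs = 20, matching y values: none (0 points).
  x = 9: rhs = 5, matching y values: none (0 points).
  x = 10: rhs = 21, matching y values: none (0 points).
  x = 11: rhs = 5, matching y values: none (0 points).
  x = 12: rhs = 9, matching y values: 3, 20 (2 points).
  x = 13: rhs = 16, matching y values: 4, 19 (2 points).
  x = 14: rhs = 9, matching y values: 3, 20 (2 points).
  x = 15: rhs = 17, matching y values: none (0 points).
  x = 16: rhs = 0, matching y values: 0 (1 points).
  x = 17: rhs = 10, matching y values: none (0 points).
  x = 18: rhs = 7, matching y values: none (0 points).
  x = 19: rhs = 20, matching y values: none (0 points).
  x = 20: rhs = 9, matching y values: 3, 20 (2 points).
  x = 21: rhs = 3, matching y values: 7, 16 (2 points).
  x = 22: rhs = 8, matching y values: 10, 13 (2 points).
Total affine count: 17.
Full point count |E(F_23)| = 17 + 1 = 18.
Hasse bound: |18 − (23+1)| = |-6| = 6 ≤ 2√23 ≈ 9.5917 ✓.


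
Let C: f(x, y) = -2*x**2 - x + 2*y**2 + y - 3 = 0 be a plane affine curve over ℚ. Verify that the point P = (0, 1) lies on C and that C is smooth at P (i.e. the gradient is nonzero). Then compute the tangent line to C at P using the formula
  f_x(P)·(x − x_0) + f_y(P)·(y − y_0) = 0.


Tangent line at P: -x + 5*y - 5 = 0.

Step 1: f(0, 1) = 0, so P lies on C.
Step 2: partial derivatives
  f_x(x, y) = -4*x - 1, f_y(x, y) = 4*y + 1.
  f_x(P) = -1, f_y(P) = 5 (gradient nonzero, so P is smooth).
Step 3: tangent line at P: -1·(x − 0) + 5·(y − 1) = 0.
Expanding: -x + 5*y - 5 = 0.


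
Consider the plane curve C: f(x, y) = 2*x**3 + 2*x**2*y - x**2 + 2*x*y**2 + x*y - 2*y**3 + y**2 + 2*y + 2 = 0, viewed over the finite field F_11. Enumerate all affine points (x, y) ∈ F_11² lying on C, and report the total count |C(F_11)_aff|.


Affine F_11-points: {(2, 8), (3, 10), (5, 8), (6, 2), (7, 1), (8, 9), (10, 3), (10, 6), (10, 7)}; count = 9.

For each of the 121 pairs (x, y) ∈ F_11², evaluate f(x, y) mod 11. Record the zeros.
  x = 0: [0↦2, 1↦3, 2↦5, 3↦7, 4↦8, 5↦7, 6↦3, 7↦6, 8↦4, 9↦7, 10↦3]  zeros at y ∈ ∅
  x = 1: [0↦3, 1↦9, 2↦9, 3↦2, 4↦9, 5↦7, 6↦6, 7↦5, 8↦3, 9↦10, 10↦3]  zeros at y ∈ ∅
  x = 2: [0↦3, 1↦7, 2↦9, 3↦8, 4↦3, 5↦4, 6↦10, 7↦9, 8↦0, 9↦4, 10↦9]  zeros at y ∈ {8}
  x = 3: [0↦3, 1↦9, 2↦6, 3↦4, 4↦2, 5↦10, 6↦5, 7↦8, 8↦7, 9↦1, 10↦0]  zeros at y ∈ {10}
  x = 4: [0↦4, 1↦5, 2↦1, 3↦2, 4↦7, 5↦4, 6↦3, 7↦3, 8↦3, 9↦2, 10↦10]  zeros at y ∈ ∅
  x = 5: [0↦7, 1↦7, 2↦6, 3↦3, 4↦8, 5↦9, 6↦5, 7↦6, 8↦0, 9↦8, 10↦7]  zeros at y ∈ {8}
  x = 6: [0↦2, 1↦5, 2↦0, 3↦8, 4↦6, 5↦4, 6↦1, 7↦7, 8↦10, 9↦9, 10↦3]  zeros at y ∈ {2}
  x = 7: [0↦1, 1↦0, 2↦6, 3↦7, 4↦2, 5↦1, 6↦3, 7↦7, 8↦1, 9↦6, 10↦10]  zeros at y ∈ {1}
  x = 8: [0↦5, 1↦4, 2↦3, 3↦1, 4↦8, 5↦1, 6↦1, 7↦7, 8↦7, 9↦0, 10↦7]  zeros at y ∈ {9}
  x = 9: [0↦4, 1↦7, 2↦3, 3↦2, 4↦3, 5↦5, 6↦7, 7↦8, 8↦7, 9↦3, 10↦6]  zeros at y ∈ ∅
  x = 10: [0↦10, 1↦10, 2↦7, 3↦0, 4↦10, 5↦3, 6↦0, 7↦0, 8↦2, 9↦5, 10↦8]  zeros at y ∈ {3, 6, 7}
Collecting zeros: affine points = {(2, 8), (3, 10), (5, 8), (6, 2), (7, 1), (8, 9), (10, 3), (10, 6), (10, 7)}.
Total count |C(F_11)_aff| = 9.


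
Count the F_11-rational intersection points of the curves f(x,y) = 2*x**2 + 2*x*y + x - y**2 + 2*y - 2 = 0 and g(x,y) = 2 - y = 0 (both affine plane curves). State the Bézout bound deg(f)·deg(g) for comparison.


Common zeros: ∅; count = 0; Bézout bound = 2.

deg(f) = 2, deg(g) = 1, so Bézout bound = 2.
Scan x ∈ F_11. For each x, list the y ∈ F_11 with f(x, y) ≡ 0 and those with g(x, y) ≡ 0 (mod 11); the common zeros in that column are the intersection.
  x = 0: f ≡ 0 at y ∈ ∅; g ≡ 0 at y ∈ {2}; common: ∅.
  x = 1: f ≡ 0 at y ∈ {6, 9}; g ≡ 0 at y ∈ {2}; common: ∅.
  x = 2: f ≡ 0 at y ∈ ∅; g ≡ 0 at y ∈ {2}; common: ∅.
  x = 3: f ≡ 0 at y ∈ ∅; g ≡ 0 at y ∈ {2}; common: ∅.
  x = 4: f ≡ 0 at y ∈ {3, 7}; g ≡ 0 at y ∈ {2}; common: ∅.
  x = 5: f ≡ 0 at y ∈ {5, 7}; g ≡ 0 at y ∈ {2}; common: ∅.
  x = 6: f ≡ 0 at y ∈ {5, 9}; g ≡ 0 at y ∈ {2}; common: ∅.
  x = 7: f ≡ 0 at y ∈ ∅; g ≡ 0 at y ∈ {2}; common: ∅.
  x = 8: f ≡ 0 at y ∈ ∅; g ≡ 0 at y ∈ {2}; common: ∅.
  x = 9: f ≡ 0 at y ∈ {3, 6}; g ≡ 0 at y ∈ {2}; common: ∅.
  x = 10: f ≡ 0 at y ∈ ∅; g ≡ 0 at y ∈ {2}; common: ∅.
Collecting: common zeros = ∅, so the count is 0.
Comparison with the Bézout bound: 0 ≤ 2 = deg(f)·deg(g), as expected for curves with no common component (the affine F_11-count falls short of the bound because intersections may lie at infinity, over extension fields, or carry multiplicity).


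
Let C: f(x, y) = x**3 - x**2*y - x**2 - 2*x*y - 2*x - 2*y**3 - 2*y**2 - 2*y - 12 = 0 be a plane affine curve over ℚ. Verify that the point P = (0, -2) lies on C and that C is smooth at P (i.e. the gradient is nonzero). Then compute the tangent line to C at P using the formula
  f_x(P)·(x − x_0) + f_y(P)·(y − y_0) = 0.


Tangent line at P: 2*x - 18*y - 36 = 0.

Step 1: f(0, -2) = 0, so P lies on C.
Step 2: partial derivatives
  f_x(x, y) = 3*x**2 - 2*x*y - 2*x - 2*y - 2, f_y(x, y) = -x**2 - 2*x - 6*y**2 - 4*y - 2.
  f_x(P) = 2, f_y(P) = -18 (gradient nonzero, so P is smooth).
Step 3: tangent line at P: 2·(x − 0) + -18·(y − -2) = 0.
Expanding: 2*x - 18*y - 36 = 0.


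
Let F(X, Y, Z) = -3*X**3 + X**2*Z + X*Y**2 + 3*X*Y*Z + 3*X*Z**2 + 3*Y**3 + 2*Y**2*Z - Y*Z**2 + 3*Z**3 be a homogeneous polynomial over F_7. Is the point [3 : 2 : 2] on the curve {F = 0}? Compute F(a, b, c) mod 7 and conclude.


F(3,2,2) ≡ 0 (mod 7); P is on the curve.

Evaluate F(3, 2, 2) term-by-term (mod 7).
  -3*X**3 ↦ -3·27·1·1 = -81
  X**2*Z ↦ 1·9·1·2 = 18
  X*Y**2 ↦ 1·3·4·1 = 12
  3*X*Y*Z ↦ 3·3·2·2 = 36
  3*X*Z**2 ↦ 3·3·1·4 = 36
  3*Y**3 ↦ 3·1·8·1 = 24
  2*Y**2*Z ↦ 2·1·4·2 = 16
  -Y*Z**2 ↦ -1·1·2·4 = -8
  3*Z**3 ↦ 3·1·1·8 = 24
Sum: F(3, 2, 2) = (-81) + (18) + (12) + (36) + (36) + (24) + (16) + (-8) + (24) = 77.
Reducing mod 7: 77 ≡ 0 (mod 7).
Since F(a, b, c) ≡ 0 (mod 7), P lies on the curve.


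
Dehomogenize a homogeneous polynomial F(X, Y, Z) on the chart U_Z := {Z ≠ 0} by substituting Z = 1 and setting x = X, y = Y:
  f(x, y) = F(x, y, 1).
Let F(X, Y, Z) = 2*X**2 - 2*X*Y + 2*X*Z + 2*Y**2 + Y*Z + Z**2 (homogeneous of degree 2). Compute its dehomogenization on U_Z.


f(x, y) = 2*x**2 - 2*x*y + 2*x + 2*y**2 + y + 1

On U_Z we set Z = 1. Each monomial c·X^i·Y^j·Z^k in F becomes c·x^i·y^j·1^k = c·x^i·y^j.
Substituting Z = 1: F(X, Y, 1) = 2*x**2 - 2*x*y + 2*x + 2*y**2 + y + 1.
Note: deg(f) ≤ deg(F) = 2; strict inequality happens when F is divisible by Z (lost terms).


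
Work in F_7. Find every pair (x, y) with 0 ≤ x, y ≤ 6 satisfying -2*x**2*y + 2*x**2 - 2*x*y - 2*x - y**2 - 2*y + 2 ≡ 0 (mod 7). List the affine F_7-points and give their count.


Affine F_7-points: {(1, 2), (1, 6), (3, 0), (3, 2), (5, 0), (5, 1), (6, 6)}; count = 7.

For each of the 49 pairs (x, y) ∈ F_7², evaluate f(x, y) mod 7. Record the zeros.
  x = 0: [0↦2, 1↦6, 2↦1, 3↦1, 4↦6, 5↦2, 6↦3]  zeros at y ∈ ∅
  x = 1: [0↦2, 1↦2, 2↦0, 3↦3, 4↦4, 5↦3, 6↦0]  zeros at y ∈ {2, 6}
  x = 2: [0↦6, 1↦5, 2↦2, 3↦4, 4↦4, 5↦2, 6↦5]  zeros at y ∈ ∅
  x = 3: [0↦0, 1↦1, 2↦0, 3↦4, 4↦6, 5↦6, 6↦4]  zeros at y ∈ {0, 2}
  x = 4: [0↦5, 1↦4, 2↦1, 3↦3, 4↦3, 5↦1, 6↦4]  zeros at y ∈ ∅
  x = 5: [0↦0, 1↦0, 2↦5, 3↦1, 4↦2, 5↦1, 6↦5]  zeros at y ∈ {0, 1}
  x = 6: [0↦6, 1↦3, 2↦5, 3↦5, 4↦3, 5↦6, 6↦0]  zeros at y ∈ {6}
Collecting zeros: affine points = {(1, 2), (1, 6), (3, 0), (3, 2), (5, 0), (5, 1), (6, 6)}.
Total count |C(F_7)_aff| = 7.


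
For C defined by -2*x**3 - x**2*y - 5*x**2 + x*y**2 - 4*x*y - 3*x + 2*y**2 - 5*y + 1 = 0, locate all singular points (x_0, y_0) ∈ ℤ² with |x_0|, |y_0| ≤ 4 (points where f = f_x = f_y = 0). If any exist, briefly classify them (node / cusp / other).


Singular points: {(-1, 1)}; classification: cusp.

Compute partial derivatives:
  f_x = -6*x**2 - 2*x*y - 10*x + y**2 - 4*y - 3.
  f_y = -x**2 + 2*x*y - 4*x + 4*y - 5.
Scan x_0 ∈ {−4, ..., 4}. For each x_0, f_y(x_0, y) is a polynomial in y; find its integer roots y ∈ {−4, ..., 4}, then test f_x and f at those candidates.
  x = -4: f_y(-4, y) = -4*y - 5; no integer root y with |y| ≤ 4.
  x = -3: f_y(-3, y) = -2*y - 2; vanishes at y ∈ {-1}. (-3, -1): f_x = -28 ≠ 0.
  x = -2: f_y(-2, y) = -1; no integer root y with |y| ≤ 4.
  x = -1: f_y(-1, y) = 2*y - 2; vanishes at y ∈ {1}. (-1, 1): f_x = 0, f = 0 — SINGULAR.
  x = 0: f_y(0, y) = 4*y - 5; no integer root y with |y| ≤ 4.
  x = 1: f_y(1, y) = 6*y - 10; no integer root y with |y| ≤ 4.
  x = 2: f_y(2, y) = 8*y - 17; no integer root y with |y| ≤ 4.
  x = 3: f_y(3, y) = 10*y - 26; no integer root y with |y| ≤ 4.
  x = 4: f_y(4, y) = 12*y - 37; no integer root y with |y| ≤ 4.
Only singular point on the grid: (-1, 1).
Classify: substitute x = -1 + u, y = 1 + v and expand: f = -2*u**3 - u**2*v + u*v**2 + v**2.
No constant or linear terms (consistent with a singular point). Quadratic part: v**2. Cubic part: -2*u**3 - u**2*v + u*v**2.
The quadratic part v**2 is a perfect square, so there is a single (double) tangent line v = 0, i.e. y = 1. Restricting the cubic part to that line (v = 0) leaves -2*u**3 ≠ 0, so f is not divisible by v and the branch is v² ≈ 2*u**3 to lowest order — this is a cusp.
Classification: cusp.


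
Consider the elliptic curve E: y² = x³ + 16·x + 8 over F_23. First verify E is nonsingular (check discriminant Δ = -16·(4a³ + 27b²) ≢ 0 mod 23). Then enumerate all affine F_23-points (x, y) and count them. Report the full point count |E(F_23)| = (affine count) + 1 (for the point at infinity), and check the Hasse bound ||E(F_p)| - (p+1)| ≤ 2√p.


Affine points = {(0, 10), (0, 13), (1, 5), (1, 18), (2, 5), (2, 18), (5, 11), (5, 12), (7, 7), (7, 16), (8, 2), (8, 21), (10, 8), (10, 15), (14, 3), (14, 20), (15, 9), (15, 14), (16, 6), (16, 17), (17, 8), (17, 15), (19, 8), (19, 15), (20, 5), (20, 18)}; affine count = 26; |E(F_23)| = 27.

Discriminant check: Δ ∝ 4a³ + 27b² = 4·16³ + 27·8² = 4·4096 + 27·64 ≡ 11 (mod 23). Nonzero ⇒ E is nonsingular.
For each x ∈ F_23, compute rhs = x³ + 16·x + 8 mod 23, then count y ∈ F_23 with y² ≡ rhs.
  x = 0: rhs = 8, matching y values: 10, 13 (2 points).
  x = 1: rhs = 2, matching y values: 5, 18 (2 points).
  x = 2: rhs = 2, matching y values: 5, 18 (2 points).
  x = 3: rhs = 14, matching y values: none (0 points).
  x = 4: rhs = 21, matching y values: none (0 points).
  x = 5: rhs = 6, matching y values: 11, 12 (2 points).
  x = 6: rhs = 21, matching y values: none (0 points).
  x = 7: rhs = 3, matching y values: 7, 16 (2 points).
  x = 8: rhs = 4, matching y values: 2, 21 (2 points).
  x = 9: rhs = 7, matching y values: none (0 points).
  x = 10: rhs = 18, matching y values: 8, 15 (2 points).
  x = 11: rhs = 20, matching y values: none (0 points).
  x = 12: rhs = 19, matching y values: none (0 points).
  x = 13: rhs = 21, matching y values: none (0 points).
  x = 14: rhs = 9, matching y values: 3, 20 (2 points).
  x = 15: rhs = 12, matching y values: 9, 14 (2 points).
  x = 16: rhs = 13, matching y values: 6, 17 (2 points).
  x = 17: rhs = 18, matching y values: 8, 15 (2 points).
  x = 18: rhs = 10, matching y values: none (0 points).
  x = 19: rhs = 18, matching y values: 8, 15 (2 points).
  x = 20: rhs = 2, matching y values: 5, 18 (2 points).
  x = 21: rhs = 14, matching y values: none (0 points).
  x = 22: rhs = 14, matching y values: none (0 points).
Total affine count: 26.
Full point count |E(F_23)| = 26 + 1 = 27.
Hasse bound: |27 − (23+1)| = |3| = 3 ≤ 2√23 ≈ 9.5917 ✓.


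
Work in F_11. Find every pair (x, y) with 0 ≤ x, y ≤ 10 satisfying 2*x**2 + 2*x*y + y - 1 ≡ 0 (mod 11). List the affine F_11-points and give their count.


Affine F_11-points: {(0, 1), (1, 7), (2, 3), (3, 7), (4, 10), (6, 3), (7, 6), (8, 10), (9, 6), (10, 1)}; count = 10.

For each of the 121 pairs (x, y) ∈ F_11², evaluate f(x, y) mod 11. Record the zeros.
  x = 0: [0↦10, 1↦0, 2↦1, 3↦2, 4↦3, 5↦4, 6↦5, 7↦6, 8↦7, 9↦8, 10↦9]  zeros at y ∈ {1}
  x = 1: [0↦1, 1↦4, 2↦7, 3↦10, 4↦2, 5↦5, 6↦8, 7↦0, 8↦3, 9↦6, 10↦9]  zeros at y ∈ {7}
  x = 2: [0↦7, 1↦1, 2↦6, 3↦0, 4↦5, 5↦10, 6↦4, 7↦9, 8↦3, 9↦8, 10↦2]  zeros at y ∈ {3}
  x = 3: [0↦6, 1↦2, 2↦9, 3↦5, 4↦1, 5↦8, 6↦4, 7↦0, 8↦7, 9↦3, 10↦10]  zeros at y ∈ {7}
  x = 4: [0↦9, 1↦7, 2↦5, 3↦3, 4↦1, 5↦10, 6↦8, 7↦6, 8↦4, 9↦2, 10↦0]  zeros at y ∈ {10}
  x = 5: [0↦5, 1↦5, 2↦5, 3↦5, 4↦5, 5↦5, 6↦5, 7↦5, 8↦5, 9↦5, 10↦5]  zeros at y ∈ ∅
  x = 6: [0↦5, 1↦7, 2↦9, 3↦0, 4↦2, 5↦4, 6↦6, 7↦8, 8↦10, 9↦1, 10↦3]  zeros at y ∈ {3}
  x = 7: [0↦9, 1↦2, 2↦6, 3↦10, 4↦3, 5↦7, 6↦0, 7↦4, 8↦8, 9↦1, 10↦5]  zeros at y ∈ {6}
  x = 8: [0↦6, 1↦1, 2↦7, 3↦2, 4↦8, 5↦3, 6↦9, 7↦4, 8↦10, 9↦5, 10↦0]  zeros at y ∈ {10}
  x = 9: [0↦7, 1↦4, 2↦1, 3↦9, 4↦6, 5↦3, 6↦0, 7↦8, 8↦5, 9↦2, 10↦10]  zeros at y ∈ {6}
  x = 10: [0↦1, 1↦0, 2↦10, 3↦9, 4↦8, 5↦7, 6↦6, 7↦5, 8↦4, 9↦3, 10↦2]  zeros at y ∈ {1}
Collecting zeros: affine points = {(0, 1), (1, 7), (2, 3), (3, 7), (4, 10), (6, 3), (7, 6), (8, 10), (9, 6), (10, 1)}.
Total count |C(F_11)_aff| = 10.


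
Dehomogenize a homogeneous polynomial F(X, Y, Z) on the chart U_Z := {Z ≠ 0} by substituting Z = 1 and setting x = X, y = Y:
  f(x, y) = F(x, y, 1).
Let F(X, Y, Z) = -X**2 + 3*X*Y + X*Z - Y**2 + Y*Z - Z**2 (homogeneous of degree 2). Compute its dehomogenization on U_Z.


f(x, y) = -x**2 + 3*x*y + x - y**2 + y - 1

On U_Z we set Z = 1. Each monomial c·X^i·Y^j·Z^k in F becomes c·x^i·y^j·1^k = c·x^i·y^j.
Substituting Z = 1: F(X, Y, 1) = -x**2 + 3*x*y + x - y**2 + y - 1.
Note: deg(f) ≤ deg(F) = 2; strict inequality happens when F is divisible by Z (lost terms).


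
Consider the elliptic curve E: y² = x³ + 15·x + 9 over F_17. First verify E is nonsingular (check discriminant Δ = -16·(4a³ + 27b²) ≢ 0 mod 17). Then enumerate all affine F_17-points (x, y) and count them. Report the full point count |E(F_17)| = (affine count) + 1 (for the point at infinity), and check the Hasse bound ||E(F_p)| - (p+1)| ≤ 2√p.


Affine points = {(0, 3), (0, 14), (1, 5), (1, 12), (2, 8), (2, 9), (3, 8), (3, 9), (6, 3), (6, 14), (7, 7), (7, 10), (11, 3), (11, 14), (12, 8), (12, 9), (13, 2), (13, 15)}; affine count = 18; |E(F_17)| = 19.

Discriminant check: Δ ∝ 4a³ + 27b² = 4·15³ + 27·9² = 4·3375 + 27·81 ≡ 13 (mod 17). Nonzero ⇒ E is nonsingular.
For each x ∈ F_17, compute rhs = x³ + 15·x + 9 mod 17, then count y ∈ F_17 with y² ≡ rhs.
  x = 0: rhs = 9, matching y values: 3, 14 (2 points).
  x = 1: rhs = 8, matching y values: 5, 12 (2 points).
  x = 2: rhs = 13, matching y values: 8, 9 (2 points).
  x = 3: rhs = 13, matching y values: 8, 9 (2 points).
  x = 4: rhs = 14, matching y values: none (0 points).
  x = 5: rhs = 5, matching y values: none (0 points).
  x = 6: rhs = 9, matching y values: 3, 14 (2 points).
  x = 7: rhs = 15, matching y values: 7, 10 (2 points).
  x = 8: rhs = 12, matching y values: none (0 points).
  x = 9: rhs = 6, matching y values: none (0 points).
  x = 10: rhs = 3, matching y values: none (0 points).
  x = 11: rhs = 9, matching y values: 3, 14 (2 points).
  x = 12: rhs = 13, matching y values: 8, 9 (2 points).
  x = 13: rhs = 4, matching y values: 2, 15 (2 points).
  x = 14: rhs = 5, matching y values: none (0 points).
  x = 15: rhs = 5, matching y values: none (0 points).
  x = 16: rhs = 10, matching y values: none (0 points).
Total affine count: 18.
Full point count |E(F_17)| = 18 + 1 = 19.
Hasse bound: |19 − (17+1)| = |1| = 1 ≤ 2√17 ≈ 8.2462 ✓.


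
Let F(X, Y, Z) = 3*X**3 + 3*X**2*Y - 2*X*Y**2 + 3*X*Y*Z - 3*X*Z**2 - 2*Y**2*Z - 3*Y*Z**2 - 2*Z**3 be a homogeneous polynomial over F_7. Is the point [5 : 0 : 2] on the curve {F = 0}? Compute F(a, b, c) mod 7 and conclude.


F(5,0,2) ≡ 5 (mod 7); P is NOT on the curve.

Evaluate F(5, 0, 2) term-by-term (mod 7).
  3*X**3 ↦ 3·125·1·1 = 375
  3*X**2*Y ↦ 3·25·0·1 = 0
  -2*X*Y**2 ↦ -2·5·0·1 = 0
  3*X*Y*Z ↦ 3·5·0·2 = 0
  -3*X*Z**2 ↦ -3·5·1·4 = -60
  -2*Y**2*Z ↦ -2·1·0·2 = 0
  -3*Y*Z**2 ↦ -3·1·0·4 = 0
  -2*Z**3 ↦ -2·1·1·8 = -16
Sum: F(5, 0, 2) = (375) + (0) + (0) + (0) + (-60) + (0) + (0) + (-16) = 299.
Reducing mod 7: 299 ≡ 5 (mod 7).
Since F(a, b, c) ≡ 5 ≠ 0 (mod 7), P does NOT lie on the curve.


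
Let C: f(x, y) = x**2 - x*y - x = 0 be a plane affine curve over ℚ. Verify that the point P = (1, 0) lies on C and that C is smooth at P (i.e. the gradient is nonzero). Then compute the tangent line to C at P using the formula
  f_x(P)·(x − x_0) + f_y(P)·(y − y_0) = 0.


Tangent line at P: x - y - 1 = 0.

Step 1: f(1, 0) = 0, so P lies on C.
Step 2: partial derivatives
  f_x(x, y) = 2*x - y - 1, f_y(x, y) = -x.
  f_x(P) = 1, f_y(P) = -1 (gradient nonzero, so P is smooth).
Step 3: tangent line at P: 1·(x − 1) + -1·(y − 0) = 0.
Expanding: x - y - 1 = 0.


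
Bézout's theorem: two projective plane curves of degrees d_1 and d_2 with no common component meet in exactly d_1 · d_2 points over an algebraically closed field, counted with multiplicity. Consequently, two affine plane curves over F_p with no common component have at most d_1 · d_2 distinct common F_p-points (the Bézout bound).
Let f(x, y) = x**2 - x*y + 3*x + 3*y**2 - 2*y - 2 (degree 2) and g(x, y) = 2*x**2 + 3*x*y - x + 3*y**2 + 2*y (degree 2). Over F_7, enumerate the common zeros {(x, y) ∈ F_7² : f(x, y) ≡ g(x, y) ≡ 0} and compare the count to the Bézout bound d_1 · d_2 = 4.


Common zeros: {(6, 6)}; count = 1; Bézout bound = 4.

deg(f) = 2, deg(g) = 2, so Bézout bound = 4.
Scan x ∈ F_7. For each x, list the y ∈ F_7 with f(x, y) ≡ 0 and those with g(x, y) ≡ 0 (mod 7); the common zeros in that column are the intersection.
  x = 0: f ≡ 0 at y ∈ {5}; g ≡ 0 at y ∈ {0, 4}; common: ∅.
  x = 1: f ≡ 0 at y ∈ ∅; g ≡ 0 at y ∈ ∅; common: ∅.
  x = 2: f ≡ 0 at y ∈ {1, 5}; g ≡ 0 at y ∈ ∅; common: ∅.
  x = 3: f ≡ 0 at y ∈ {1, 3}; g ≡ 0 at y ∈ {2, 6}; common: ∅.
  x = 4: f ≡ 0 at y ∈ {3, 6}; g ≡ 0 at y ∈ {0}; common: ∅.
  x = 5: f ≡ 0 at y ∈ ∅; g ≡ 0 at y ∈ {2, 4}; common: ∅.
  x = 6: f ≡ 0 at y ∈ {6}; g ≡ 0 at y ∈ {6}; common: {6}.
Collecting: common zeros = {(6, 6)}, so the count is 1.
Comparison with the Bézout bound: 1 ≤ 4 = deg(f)·deg(g), as expected for curves with no common component (the affine F_7-count falls short of the bound because intersections may lie at infinity, over extension fields, or carry multiplicity).


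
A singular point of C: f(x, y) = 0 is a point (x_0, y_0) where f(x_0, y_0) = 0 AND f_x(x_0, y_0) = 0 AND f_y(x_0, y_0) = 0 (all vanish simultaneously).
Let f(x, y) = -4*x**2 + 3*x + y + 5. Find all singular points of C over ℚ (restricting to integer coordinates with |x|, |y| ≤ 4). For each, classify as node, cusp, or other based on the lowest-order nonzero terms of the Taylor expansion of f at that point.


No singular points in the scanned grid; C is smooth there.

Compute partial derivatives:
  f_x = 3 - 8*x.
  f_y = 1.
f_y = 1 is a nonzero constant, so f_y never vanishes: no point (x, y) can satisfy f = f_x = f_y = 0. In particular no (x, y) ∈ {−4, ..., 4}² is singular; the curve is smooth.


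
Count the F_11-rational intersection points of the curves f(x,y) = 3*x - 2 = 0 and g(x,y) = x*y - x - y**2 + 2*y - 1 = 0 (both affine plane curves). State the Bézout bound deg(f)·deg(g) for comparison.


Common zeros: {(8, 1), (8, 9)}; count = 2; Bézout bound = 2.

deg(f) = 1, deg(g) = 2, so Bézout bound = 2.
Scan x ∈ F_11. For each x, list the y ∈ F_11 with f(x, y) ≡ 0 and those with g(x, y) ≡ 0 (mod 11); the common zeros in that column are the intersection.
  x = 0: f ≡ 0 at y ∈ ∅; g ≡ 0 at y ∈ {1}; common: ∅.
  x = 1: f ≡ 0 at y ∈ ∅; g ≡ 0 at y ∈ {1, 2}; common: ∅.
  x = 2: f ≡ 0 at y ∈ ∅; g ≡ 0 at y ∈ {1, 3}; common: ∅.
  x = 3: f ≡ 0 at y ∈ ∅; g ≡ 0 at y ∈ {1, 4}; common: ∅.
  x = 4: f ≡ 0 at y ∈ ∅; g ≡ 0 at y ∈ {1, 5}; common: ∅.
  x = 5: f ≡ 0 at y ∈ ∅; g ≡ 0 at y ∈ {1, 6}; common: ∅.
  x = 6: f ≡ 0 at y ∈ ∅; g ≡ 0 at y ∈ {1, 7}; common: ∅.
  x = 7: f ≡ 0 at y ∈ ∅; g ≡ 0 at y ∈ {1, 8}; common: ∅.
  x = 8: f ≡ 0 at y ∈ {0, 1, 2, 3, 4, 5, 6, 7, 8, 9, 10}; g ≡ 0 at y ∈ {1, 9}; common: {1, 9}.
  x = 9: f ≡ 0 at y ∈ ∅; g ≡ 0 at y ∈ {1, 10}; common: ∅.
  x = 10: f ≡ 0 at y ∈ ∅; g ≡ 0 at y ∈ {0, 1}; common: ∅.
Collecting: common zeros = {(8, 1), (8, 9)}, so the count is 2.
Comparison with the Bézout bound: 2 ≤ 2 = deg(f)·deg(g), as expected for curves with no common component (the bound is attained).


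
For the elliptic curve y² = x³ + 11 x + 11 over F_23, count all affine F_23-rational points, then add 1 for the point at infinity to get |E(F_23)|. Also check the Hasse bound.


Affine points = {(1, 0), (2, 8), (2, 15), (3, 5), (3, 18), (4, 2), (4, 21), (8, 6), (8, 17), (12, 10), (12, 13), (15, 3), (15, 20), (19, 8), (19, 15), (21, 2), (21, 21)}; affine count = 17; |E(F_23)| = 18.

Discriminant check: Δ ∝ 4a³ + 27b² = 4·11³ + 27·11² = 4·1331 + 27·121 ≡ 12 (mod 23). Nonzero ⇒ E is nonsingular.
For each x ∈ F_23, compute rhs = x³ + 11·x + 11 mod 23, then count y ∈ F_23 with y² ≡ rhs.
  x = 0: rhs = 11, matching y values: none (0 points).
  x = 1: rhs = 0, matching y values: 0 (1 points).
  x = 2: rhs = 18, matching y values: 8, 15 (2 points).
  x = 3: rhs = 2, matching y values: 5, 18 (2 points).
  x = 4: rhs = 4, matching y values: 2, 21 (2 points).
  x = 5: rhs = 7, matching y values: none (0 points).
  x = 6: rhs = 17, matching y values: none (0 points).
  x = 7: rhs = 17, matching y values: none (0 points).
  x = 8: rhs = 13, matching y values: 6, 17 (2 points).
  x = 9: rhs = 11, matching y values: none (0 points).
  x = 10: rhs = 17, matching y values: none (0 points).
  x = 11: rhs = 14, matching y values: none (0 points).
  x = 12: rhs = 8, matching y values: 10, 13 (2 points).
  x = 13: rhs = 5, matching y values: none (0 points).
  x = 14: rhs = 11, matching y values: none (0 points).
  x = 15: rhs = 9, matching y values: 3, 20 (2 points).
  x = 16: rhs = 5, matching y values: none (0 points).
  x = 17: rhs = 5, matching y values: none (0 points).
  x = 18: rhs = 15, matching y values: none (0 points).
  x = 19: rhs = 18, matching y values: 8, 15 (2 points).
  x = 20: rhs = 20, matching y values: none (0 points).
  x = 21: rhs = 4, matching y values: 2, 21 (2 points).
  x = 22: rhs = 22, matching y values: none (0 points).
Total affine count: 17.
Full point count |E(F_23)| = 17 + 1 = 18.
Hasse bound: |18 − (23+1)| = |-6| = 6 ≤ 2√23 ≈ 9.5917 ✓.


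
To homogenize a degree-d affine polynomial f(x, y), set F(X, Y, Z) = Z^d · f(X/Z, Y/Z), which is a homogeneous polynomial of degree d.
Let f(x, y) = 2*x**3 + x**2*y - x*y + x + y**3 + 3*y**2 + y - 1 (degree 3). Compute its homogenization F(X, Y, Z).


F(X, Y, Z) = 2*X**3 + X**2*Y - X*Y*Z + X*Z**2 + Y**3 + 3*Y**2*Z + Y*Z**2 - Z**3

deg(f) = 3.
Substitute x = X/Z, y = Y/Z into f, then multiply by Z^3.
  monomial 2·x^3·y^0 ↦ 2·X^3·Y^0·Z^0.
  monomial 1·x^2·y^1 ↦ 1·X^2·Y^1·Z^0.
  monomial -1·x^1·y^1 ↦ -1·X^1·Y^1·Z^1.
  monomial 1·x^1·y^0 ↦ 1·X^1·Y^0·Z^2.
  monomial 1·x^0·y^3 ↦ 1·X^0·Y^3·Z^0.
  monomial 3·x^0·y^2 ↦ 3·X^0·Y^2·Z^1.
  monomial 1·x^0·y^1 ↦ 1·X^0·Y^1·Z^2.
  monomial -1·x^0·y^0 ↦ -1·X^0·Y^0·Z^3.
Collecting: F(X, Y, Z) = 2*X**3 + X**2*Y - X*Y*Z + X*Z**2 + Y**3 + 3*Y**2*Z + Y*Z**2 - Z**3.


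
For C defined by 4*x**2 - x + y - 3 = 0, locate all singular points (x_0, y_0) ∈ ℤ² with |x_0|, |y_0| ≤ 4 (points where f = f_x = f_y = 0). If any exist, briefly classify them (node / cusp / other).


No singular points in the scanned grid; C is smooth there.

Compute partial derivatives:
  f_x = 8*x - 1.
  f_y = 1.
f_y = 1 is a nonzero constant, so f_y never vanishes: no point (x, y) can satisfy f = f_x = f_y = 0. In particular no (x, y) ∈ {−4, ..., 4}² is singular; the curve is smooth.


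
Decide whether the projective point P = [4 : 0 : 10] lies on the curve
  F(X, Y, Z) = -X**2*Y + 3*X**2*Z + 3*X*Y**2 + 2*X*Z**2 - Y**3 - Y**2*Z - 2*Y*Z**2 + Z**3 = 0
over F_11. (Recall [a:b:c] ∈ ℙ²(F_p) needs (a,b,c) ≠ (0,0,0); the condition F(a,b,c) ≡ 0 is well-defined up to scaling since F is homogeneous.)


F(4,0,10) ≡ 3 (mod 11); P is NOT on the curve.

Evaluate F(4, 0, 10) term-by-term (mod 11).
  -X**2*Y ↦ -1·16·0·1 = 0
  3*X**2*Z ↦ 3·16·1·10 = 480
  3*X*Y**2 ↦ 3·4·0·1 = 0
  2*X*Z**2 ↦ 2·4·1·100 = 800
  -Y**3 ↦ -1·1·0·1 = 0
  -Y**2*Z ↦ -1·1·0·10 = 0
  -2*Y*Z**2 ↦ -2·1·0·100 = 0
  Z**3 ↦ 1·1·1·1000 = 1000
Sum: F(4, 0, 10) = (0) + (480) + (0) + (800) + (0) + (0) + (0) + (1000) = 2280.
Reducing mod 11: 2280 ≡ 3 (mod 11).
Since F(a, b, c) ≡ 3 ≠ 0 (mod 11), P does NOT lie on the curve.


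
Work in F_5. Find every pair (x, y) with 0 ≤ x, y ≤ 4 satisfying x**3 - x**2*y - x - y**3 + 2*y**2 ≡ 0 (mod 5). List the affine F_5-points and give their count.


Affine F_5-points: {(0, 0), (0, 2), (1, 0), (1, 1), (2, 3), (4, 0), (4, 1)}; count = 7.

For each of the 25 pairs (x, y) ∈ F_5², evaluate f(x, y) mod 5. Record the zeros.
  x = 0: [0↦0, 1↦1, 2↦0, 3↦1, 4↦3]  zeros at y ∈ {0, 2}
  x = 1: [0↦0, 1↦0, 2↦3, 3↦3, 4↦4]  zeros at y ∈ {0, 1}
  x = 2: [0↦1, 1↦3, 2↦3, 3↦0, 4↦3]  zeros at y ∈ {3}
  x = 3: [0↦4, 1↦1, 2↦1, 3↦3, 4↦1]  zeros at y ∈ ∅
  x = 4: [0↦0, 1↦0, 2↦3, 3↦3, 4↦4]  zeros at y ∈ {0, 1}
Collecting zeros: affine points = {(0, 0), (0, 2), (1, 0), (1, 1), (2, 3), (4, 0), (4, 1)}.
Total count |C(F_5)_aff| = 7.


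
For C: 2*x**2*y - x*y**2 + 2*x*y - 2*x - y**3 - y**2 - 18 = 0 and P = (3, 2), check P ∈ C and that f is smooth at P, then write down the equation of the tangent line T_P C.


Tangent line at P: 22*x - 4*y - 58 = 0.

Step 1: f(3, 2) = 0, so P lies on C.
Step 2: partial derivatives
  f_x(x, y) = 4*x*y - y**2 + 2*y - 2, f_y(x, y) = 2*x**2 - 2*x*y + 2*x - 3*y**2 - 2*y.
  f_x(P) = 22, f_y(P) = -4 (gradient nonzero, so P is smooth).
Step 3: tangent line at P: 22·(x − 3) + -4·(y − 2) = 0.
Expanding: 22*x - 4*y - 58 = 0.
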